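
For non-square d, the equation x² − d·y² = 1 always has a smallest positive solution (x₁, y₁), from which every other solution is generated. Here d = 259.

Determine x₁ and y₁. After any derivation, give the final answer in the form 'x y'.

[16; 10,1,2,3,4,3,2,1,10,32] for √259; ℓ=10 ⇒ convergent index 9
a_0=16:  p_0=16·1+0=16,  q_0=16·0+1=1
…
a_7=2:  p_7=2·23931+7403=55265,  q_7=2·1487+460=3434
a_8=1:  p_8=1·55265+23931=79196,  q_8=1·3434+1487=4921
a_9=10:  p_9=10·79196+55265=847225,  q_9=10·4921+3434=52644
fundamental: x₁=847225, y₁=52644  (since 717790200625 − 259·2771390736 = 1)

847225 52644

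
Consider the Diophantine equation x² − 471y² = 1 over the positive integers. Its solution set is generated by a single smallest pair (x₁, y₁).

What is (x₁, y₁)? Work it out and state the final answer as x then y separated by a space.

7838695 361188

√471 = [21; 1,2,2,1,3,…,2,1,42, …], period ℓ=14 (even) → k=13
step 0: (21, 1)  from 21·(1,0) + (0,1)
…
step 2: (65, 3)  from 2·(22,1) + (21,1)
step 3: (152, 7)  from 2·(65,3) + (22,1)
step 4: (217, 10)  from 1·(152,7) + (65,3)
step 5: (803, 37)  from 3·(217,10) + (152,7)
step 6: (3429, 158)  from 4·(803,37) + (217,10)
step 7: (48809, 2249)  from 14·(3429,158) + (803,37)
step 8: (198665, 9154)  from 4·(48809,2249) + (3429,158)
step 9: (644804, 29711)  from 3·(198665,9154) + (48809,2249)
step 10: (843469, 38865)  from 1·(644804,29711) + (198665,9154)
…
step 12: (5506953, 253747)  from 2·(2331742,107441) + (843469,38865)
step 13: (7838695, 361188)  from 1·(5506953,253747) + (2331742,107441)
(x₁, y₁) = (7838695, 361188);  7838695² − 471·361188² = 1 ✓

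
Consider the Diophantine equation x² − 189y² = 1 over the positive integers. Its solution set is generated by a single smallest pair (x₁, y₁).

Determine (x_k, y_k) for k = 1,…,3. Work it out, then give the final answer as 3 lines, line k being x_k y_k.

55 4
6049 440
665335 48396

d=189: √d = [13; 1,2,1,26] (ℓ=4, even), read p_3/q_3
k=0  a_k=13  p_k/q_k = 13/1
k=1  a_k=1  p_k/q_k = 14/1
k=2  a_k=2  p_k/q_k = 41/3
k=3  a_k=1  p_k/q_k = 55/4
→ (55, 4).  Check: 55²=3025, 189·4²=3024, difference 1.
(55+4√189)^2 = 6049 + 440√189
(55+4√189)^3 = 665335 + 48396√189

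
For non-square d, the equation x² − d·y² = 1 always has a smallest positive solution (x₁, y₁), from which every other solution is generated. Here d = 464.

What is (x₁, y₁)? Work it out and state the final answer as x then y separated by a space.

d=464: √d = [21; 1,1,5,1,1,1,5,1,1,42] (ℓ=10, even), read p_9/q_9
k=0  a_k=21  p_k/q_k = 21/1
k=1  a_k=1  p_k/q_k = 22/1
k=2  a_k=1  p_k/q_k = 43/2
…
k=4  a_k=1  p_k/q_k = 280/13
k=5  a_k=1  p_k/q_k = 517/24
…
k=8  a_k=1  p_k/q_k = 5299/246
k=9  a_k=1  p_k/q_k = 9801/455
fundamental: x₁=9801, y₁=455  (since 96059601 − 464·207025 = 1)

9801 455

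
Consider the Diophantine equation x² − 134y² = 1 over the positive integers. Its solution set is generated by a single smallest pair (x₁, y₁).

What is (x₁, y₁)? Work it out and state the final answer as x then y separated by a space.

d=134: √d = [11; 1,1,2,1,3,…,1,1,22] (ℓ=14, even), read p_13/q_13
a_0=11:  p_0=11·1+0=11,  q_0=11·0+1=1
…
a_2=1:  p_2=1·12+11=23,  q_2=1·1+1=2
…
a_8=1:  p_8=1·4121+382=4503,  q_8=1·356+33=389
…
a_10=1:  p_10=1·17630+4503=22133,  q_10=1·1523+389=1912
a_11=2:  p_11=2·22133+17630=61896,  q_11=2·1912+1523=5347
a_12=1:  p_12=1·61896+22133=84029,  q_12=1·5347+1912=7259
a_13=1:  p_13=1·84029+61896=145925,  q_13=1·7259+5347=12606
(x₁, y₁) = (145925, 12606);  145925² − 134·12606² = 1 ✓

145925 12606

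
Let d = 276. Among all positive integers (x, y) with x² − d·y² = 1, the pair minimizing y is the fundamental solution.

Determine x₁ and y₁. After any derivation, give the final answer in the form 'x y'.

7775 468

√276 → a₀=16, period (1,1,1,1,2,2,2,1,1,1,1,32); ℓ=12 even so k=11
step 0: (16, 1)  from 16·(1,0) + (0,1)
…
step 2: (33, 2)  from 1·(17,1) + (16,1)
step 3: (50, 3)  from 1·(33,2) + (17,1)
step 4: (83, 5)  from 1·(50,3) + (33,2)
step 5: (216, 13)  from 2·(83,5) + (50,3)
step 6: (515, 31)  from 2·(216,13) + (83,5)
step 7: (1246, 75)  from 2·(515,31) + (216,13)
step 8: (1761, 106)  from 1·(1246,75) + (515,31)
step 9: (3007, 181)  from 1·(1761,106) + (1246,75)
step 10: (4768, 287)  from 1·(3007,181) + (1761,106)
step 11: (7775, 468)  from 1·(4768,287) + (3007,181)
→ (7775, 468).  Check: 7775²=60450625, 276·468²=60450624, difference 1.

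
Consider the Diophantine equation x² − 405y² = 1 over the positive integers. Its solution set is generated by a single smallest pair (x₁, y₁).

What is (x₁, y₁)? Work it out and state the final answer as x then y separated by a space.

161 8

[20; 8,40] for √405; ℓ=2 ⇒ convergent index 1
a_0=20:  p_0=20·1+0=20,  q_0=20·0+1=1
a_1=8:  p_1=8·20+1=161,  q_1=8·1+0=8
→ (161, 8).  Check: 161²=25921, 405·8²=25920, difference 1.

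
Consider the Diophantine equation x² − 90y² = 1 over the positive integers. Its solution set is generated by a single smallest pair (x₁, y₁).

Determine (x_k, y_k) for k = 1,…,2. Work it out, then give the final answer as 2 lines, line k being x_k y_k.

[9; 2,18] for √90; ℓ=2 ⇒ convergent index 1
a_0=9:  p_0=9·1+0=9,  q_0=9·0+1=1
a_1=2:  p_1=2·9+1=19,  q_1=2·1+0=2
(x₁, y₁) = (19, 2);  19² − 90·2² = 1 ✓
n=2: (19,2)∘(19,2) = (19·19+90·2·2, 19·2+2·19) = (721,76)

19 2
721 76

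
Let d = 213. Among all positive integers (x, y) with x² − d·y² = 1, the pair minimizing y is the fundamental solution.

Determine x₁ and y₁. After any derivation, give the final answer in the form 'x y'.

194399 13320

√213 = [14; 1,1,2,6,1,8,1,6,2,1,1,28, …], period ℓ=12 (even) → k=11
step 0: (14, 1)  from 14·(1,0) + (0,1)
step 1: (15, 1)  from 1·(14,1) + (1,0)
…
step 6: (4787, 328)  from 8·(540,37) + (467,32)
…
step 8: (36749, 2518)  from 6·(5327,365) + (4787,328)
…
step 10: (115574, 7919)  from 1·(78825,5401) + (36749,2518)
step 11: (194399, 13320)  from 1·(115574,7919) + (78825,5401)
→ (194399, 13320).  Check: 194399²=37790971201, 213·13320²=37790971200, difference 1.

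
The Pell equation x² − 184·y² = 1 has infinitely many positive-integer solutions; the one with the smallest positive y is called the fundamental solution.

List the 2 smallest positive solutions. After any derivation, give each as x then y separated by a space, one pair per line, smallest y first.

24335 1794
1184384449 87313980

[13; 1,1,3,2,1,2,1,2,3,1,1,26] for √184; ℓ=12 ⇒ convergent index 11
a_0=13:  p_0=13·1+0=13,  q_0=13·0+1=1
…
a_3=3:  p_3=3·27+14=95,  q_3=3·2+1=7
a_4=2:  p_4=2·95+27=217,  q_4=2·7+2=16
…
a_6=2:  p_6=2·312+217=841,  q_6=2·23+16=62
a_7=1:  p_7=1·841+312=1153,  q_7=1·62+23=85
…
a_10=1:  p_10=1·10594+3147=13741,  q_10=1·781+232=1013
a_11=1:  p_11=1·13741+10594=24335,  q_11=1·1013+781=1794
(x₁, y₁) = (24335, 1794);  24335² − 184·1794² = 1 ✓
k=2:  x_2 = 24335·24335+184·1794·1794 = 1184384449,  y_2 = 24335·1794+1794·24335 = 87313980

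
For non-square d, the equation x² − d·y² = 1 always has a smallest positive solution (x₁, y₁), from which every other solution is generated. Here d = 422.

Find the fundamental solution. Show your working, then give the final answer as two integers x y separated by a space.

7022501 341850

√422 → a₀=20, period (1,1,5,2,1,…,1,1,40); ℓ=14 even so k=13
i=0: a=20 ⇒ p=20, q=1
…
i=2: a=1 ⇒ p=41, q=2
i=3: a=5 ⇒ p=226, q=11
…
i=12: a=1 ⇒ p=3810680, q=185501
i=13: a=1 ⇒ p=7022501, q=341850
→ (7022501, 341850).  Check: 7022501²=49315520295001, 422·341850²=49315520295000, difference 1.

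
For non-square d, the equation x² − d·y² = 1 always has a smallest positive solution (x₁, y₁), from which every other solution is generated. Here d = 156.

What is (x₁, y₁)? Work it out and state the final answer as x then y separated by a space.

25 2

√156 → a₀=12, period (2,24); ℓ=2 even so k=1
i=0: a=12 ⇒ p=12, q=1
i=1: a=2 ⇒ p=25, q=2
(x₁, y₁) = (25, 2);  25² − 156·2² = 1 ✓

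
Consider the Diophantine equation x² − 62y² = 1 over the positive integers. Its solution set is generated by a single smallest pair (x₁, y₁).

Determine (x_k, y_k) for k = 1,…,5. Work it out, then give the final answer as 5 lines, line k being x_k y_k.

[7; 1,6,1,14] for √62; ℓ=4 ⇒ convergent index 3
a_0=7:  p_0=7·1+0=7,  q_0=7·0+1=1
…
a_2=6:  p_2=6·8+7=55,  q_2=6·1+1=7
a_3=1:  p_3=1·55+8=63,  q_3=1·7+1=8
fundamental: x₁=63, y₁=8  (since 3969 − 62·64 = 1)
(x_2, y_2) = (63·63 + 62·8·8, 63·8 + 8·63) = (7937, 1008)
(x_3, y_3) = (63·7937 + 62·8·1008, 63·1008 + 8·7937) = (999999, 127000)
(x_4, y_4) = (63·999999 + 62·8·127000, 63·127000 + 8·999999) = (125991937, 16000992)
(x_5, y_5) = (63·125991937 + 62·8·16000992, 63·16000992 + 8·125991937) = (15873984063, 2015997992)

63 8
7937 1008
999999 127000
125991937 16000992
15873984063 2015997992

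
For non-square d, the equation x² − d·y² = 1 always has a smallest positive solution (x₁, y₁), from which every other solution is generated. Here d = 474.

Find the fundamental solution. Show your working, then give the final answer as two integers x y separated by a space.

√474 → a₀=21, period (1,3,2,1,1,…,3,1,42); ℓ=14 even so k=13
k=0  a_k=21  p_k/q_k = 21/1
…
k=5  a_k=1  p_k/q_k = 479/22
k=6  a_k=1  p_k/q_k = 762/35
k=7  a_k=6  p_k/q_k = 5051/232
…
k=9  a_k=1  p_k/q_k = 10864/499
…
k=12  a_k=3  p_k/q_k = 149331/6859
k=13  a_k=1  p_k/q_k = 193549/8890
fundamental: x₁=193549, y₁=8890  (since 37461215401 − 474·79032100 = 1)

193549 8890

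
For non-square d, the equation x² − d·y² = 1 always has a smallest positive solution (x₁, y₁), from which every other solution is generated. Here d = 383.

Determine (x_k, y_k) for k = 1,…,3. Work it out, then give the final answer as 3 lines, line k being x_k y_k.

√383 → a₀=19, period (1,1,3,19,3,1,1,38); ℓ=8 even so k=7
a_0=19:  p_0=19·1+0=19,  q_0=19·0+1=1
…
a_2=1:  p_2=1·20+19=39,  q_2=1·1+1=2
a_3=3:  p_3=3·39+20=137,  q_3=3·2+1=7
a_4=19:  p_4=19·137+39=2642,  q_4=19·7+2=135
…
a_6=1:  p_6=1·8063+2642=10705,  q_6=1·412+135=547
a_7=1:  p_7=1·10705+8063=18768,  q_7=1·547+412=959
→ (18768, 959).  Check: 18768²=352237824, 383·959²=352237823, difference 1.
k=2:  x_2 = 18768·18768+383·959·959 = 704475647,  y_2 = 18768·959+959·18768 = 35997024
k=3:  x_3 = 18768·704475647+383·959·35997024 = 26443197867024,  y_3 = 18768·35997024+959·704475647 = 1351184291905

18768 959
704475647 35997024
26443197867024 1351184291905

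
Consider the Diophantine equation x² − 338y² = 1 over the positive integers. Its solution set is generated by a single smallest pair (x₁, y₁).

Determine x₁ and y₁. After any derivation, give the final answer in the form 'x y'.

114243 6214

[18; 2,1,1,2,36] for √338; ℓ=5 ⇒ convergent index 9
a_0=18:  p_0=18·1+0=18,  q_0=18·0+1=1
a_1=2:  p_1=2·18+1=37,  q_1=2·1+0=2
a_2=1:  p_2=1·37+18=55,  q_2=1·2+1=3
a_3=1:  p_3=1·55+37=92,  q_3=1·3+2=5
a_4=2:  p_4=2·92+55=239,  q_4=2·5+3=13
a_5=36:  p_5=36·239+92=8696,  q_5=36·13+5=473
a_6=2:  p_6=2·8696+239=17631,  q_6=2·473+13=959
…
a_8=1:  p_8=1·26327+17631=43958,  q_8=1·1432+959=2391
a_9=2:  p_9=2·43958+26327=114243,  q_9=2·2391+1432=6214
(x₁, y₁) = (114243, 6214);  114243² − 338·6214² = 1 ✓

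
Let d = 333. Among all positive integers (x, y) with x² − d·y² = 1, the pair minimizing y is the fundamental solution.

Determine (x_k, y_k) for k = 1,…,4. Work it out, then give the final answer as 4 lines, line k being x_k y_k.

√333 → a₀=18, period (4,36); ℓ=2 even so k=1
i=0: a=18 ⇒ p=18, q=1
i=1: a=4 ⇒ p=73, q=4
(x₁, y₁) = (73, 4);  73² − 333·4² = 1 ✓
n=2: (73,4)∘(73,4) = (73·73+333·4·4, 73·4+4·73) = (10657,584)
n=3: (10657,584)∘(73,4) = (73·10657+333·4·584, 73·584+4·10657) = (1555849,85260)
n=4: (1555849,85260)∘(73,4) = (73·1555849+333·4·85260, 73·85260+4·1555849) = (227143297,12447376)

73 4
10657 584
1555849 85260
227143297 12447376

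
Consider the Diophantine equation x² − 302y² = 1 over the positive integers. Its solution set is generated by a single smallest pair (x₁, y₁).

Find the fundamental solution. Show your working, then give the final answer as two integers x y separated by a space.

4276623 246092

[17; 2,1,1,1,4,…,1,2,34] for √302; ℓ=16 ⇒ convergent index 15
step 0: (17, 1)  from 17·(1,0) + (0,1)
…
step 3: (87, 5)  from 1·(52,3) + (35,2)
step 4: (139, 8)  from 1·(87,5) + (52,3)
…
step 6: (1425, 82)  from 2·(643,37) + (139,8)
step 7: (2068, 119)  from 1·(1425,82) + (643,37)
…
step 10: (107675, 6196)  from 2·(36581,2105) + (34513,1986)
…
step 12: (574956, 33085)  from 1·(467281,26889) + (107675,6196)
…
step 14: (1617193, 93059)  from 1·(1042237,59974) + (574956,33085)
step 15: (4276623, 246092)  from 2·(1617193,93059) + (1042237,59974)
fundamental: x₁=4276623, y₁=246092  (since 18289504284129 − 302·60561272464 = 1)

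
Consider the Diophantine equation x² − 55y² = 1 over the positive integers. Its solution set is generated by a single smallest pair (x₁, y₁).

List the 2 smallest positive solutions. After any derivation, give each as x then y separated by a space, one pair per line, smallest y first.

89 12
15841 2136

d=55: √d = [7; 2,2,2,14] (ℓ=4, even), read p_3/q_3
i=0: a=7 ⇒ p=7, q=1
…
i=2: a=2 ⇒ p=37, q=5
i=3: a=2 ⇒ p=89, q=12
fundamental: x₁=89, y₁=12  (since 7921 − 55·144 = 1)
n=2: (89,12)∘(89,12) = (89·89+55·12·12, 89·12+12·89) = (15841,2136)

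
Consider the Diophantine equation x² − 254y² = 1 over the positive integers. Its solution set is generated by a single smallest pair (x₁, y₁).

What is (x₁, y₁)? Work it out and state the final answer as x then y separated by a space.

255 16

d=254: √d = [15; 1,14,1,30] (ℓ=4, even), read p_3/q_3
k=0  a_k=15  p_k/q_k = 15/1
…
k=2  a_k=14  p_k/q_k = 239/15
k=3  a_k=1  p_k/q_k = 255/16
→ (255, 16).  Check: 255²=65025, 254·16²=65024, difference 1.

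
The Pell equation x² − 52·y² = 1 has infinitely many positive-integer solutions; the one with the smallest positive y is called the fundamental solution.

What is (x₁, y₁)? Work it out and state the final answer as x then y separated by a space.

√52 = [7; 4,1,2,1,4,14, …], period ℓ=6 (even) → k=5
a_0=7:  p_0=7·1+0=7,  q_0=7·0+1=1
…
a_2=1:  p_2=1·29+7=36,  q_2=1·4+1=5
a_3=2:  p_3=2·36+29=101,  q_3=2·5+4=14
a_4=1:  p_4=1·101+36=137,  q_4=1·14+5=19
a_5=4:  p_5=4·137+101=649,  q_5=4·19+14=90
fundamental: x₁=649, y₁=90  (since 421201 − 52·8100 = 1)

649 90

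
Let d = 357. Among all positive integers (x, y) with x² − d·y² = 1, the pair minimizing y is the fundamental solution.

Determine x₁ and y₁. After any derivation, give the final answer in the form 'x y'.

√357 → a₀=18, period (1,8,2,8,1,36); ℓ=6 even so k=5
step 0: (18, 1)  from 18·(1,0) + (0,1)
step 1: (19, 1)  from 1·(18,1) + (1,0)
…
step 3: (359, 19)  from 2·(170,9) + (19,1)
step 4: (3042, 161)  from 8·(359,19) + (170,9)
step 5: (3401, 180)  from 1·(3042,161) + (359,19)
(x₁, y₁) = (3401, 180);  3401² − 357·180² = 1 ✓

3401 180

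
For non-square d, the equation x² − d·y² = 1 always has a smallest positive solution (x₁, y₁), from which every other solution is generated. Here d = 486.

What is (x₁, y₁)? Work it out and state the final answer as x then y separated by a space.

d=486: √d = [22; 22,44] (ℓ=2, even), read p_1/q_1
a_0=22:  p_0=22·1+0=22,  q_0=22·0+1=1
a_1=22:  p_1=22·22+1=485,  q_1=22·1+0=22
(x₁, y₁) = (485, 22);  485² − 486·22² = 1 ✓

485 22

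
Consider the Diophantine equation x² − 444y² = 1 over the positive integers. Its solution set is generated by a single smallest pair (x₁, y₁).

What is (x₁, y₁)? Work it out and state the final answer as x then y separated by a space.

295 14

d=444: √d = [21; 14,42] (ℓ=2, even), read p_1/q_1
k=0  a_k=21  p_k/q_k = 21/1
k=1  a_k=14  p_k/q_k = 295/14
fundamental: x₁=295, y₁=14  (since 87025 − 444·196 = 1)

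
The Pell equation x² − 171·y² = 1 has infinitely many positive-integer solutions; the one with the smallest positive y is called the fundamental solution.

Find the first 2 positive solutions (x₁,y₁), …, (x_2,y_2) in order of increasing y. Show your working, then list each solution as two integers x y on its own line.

√171 = [13; 13,26, …], period ℓ=2 (even) → k=1
k=0  a_k=13  p_k/q_k = 13/1
k=1  a_k=13  p_k/q_k = 170/13
→ (170, 13).  Check: 170²=28900, 171·13²=28899, difference 1.
(x_2, y_2) = (170·170 + 171·13·13, 170·13 + 13·170) = (57799, 4420)

170 13
57799 4420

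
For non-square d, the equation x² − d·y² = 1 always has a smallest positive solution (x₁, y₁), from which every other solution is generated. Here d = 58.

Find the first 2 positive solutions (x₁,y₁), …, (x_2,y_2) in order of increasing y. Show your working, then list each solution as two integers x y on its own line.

19603 2574
768555217 100916244

√58 → a₀=7, period (1,1,1,1,1,1,14); ℓ=7 odd so k=13
step 0: (7, 1)  from 7·(1,0) + (0,1)
…
step 2: (15, 2)  from 1·(8,1) + (7,1)
step 3: (23, 3)  from 1·(15,2) + (8,1)
step 4: (38, 5)  from 1·(23,3) + (15,2)
step 5: (61, 8)  from 1·(38,5) + (23,3)
…
step 7: (1447, 190)  from 14·(99,13) + (61,8)
…
step 9: (2993, 393)  from 1·(1546,203) + (1447,190)
step 10: (4539, 596)  from 1·(2993,393) + (1546,203)
step 11: (7532, 989)  from 1·(4539,596) + (2993,393)
step 12: (12071, 1585)  from 1·(7532,989) + (4539,596)
step 13: (19603, 2574)  from 1·(12071,1585) + (7532,989)
fundamental: x₁=19603, y₁=2574  (since 384277609 − 58·6625476 = 1)
(19603+2574√58)^2 = 768555217 + 100916244√58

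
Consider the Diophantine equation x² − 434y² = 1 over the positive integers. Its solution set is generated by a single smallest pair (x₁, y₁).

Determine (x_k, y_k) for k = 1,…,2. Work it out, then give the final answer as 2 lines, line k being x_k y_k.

125 6
31249 1500

√434 = [20; 1,4,1,40, …], period ℓ=4 (even) → k=3
i=0: a=20 ⇒ p=20, q=1
…
i=2: a=4 ⇒ p=104, q=5
i=3: a=1 ⇒ p=125, q=6
fundamental: x₁=125, y₁=6  (since 15625 − 434·36 = 1)
n=2: (125,6)∘(125,6) = (125·125+434·6·6, 125·6+6·125) = (31249,1500)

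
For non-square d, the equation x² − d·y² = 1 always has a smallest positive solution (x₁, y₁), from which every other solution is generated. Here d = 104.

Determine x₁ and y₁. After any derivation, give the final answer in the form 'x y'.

d=104: √d = [10; 5,20] (ℓ=2, even), read p_1/q_1
step 0: (10, 1)  from 10·(1,0) + (0,1)
step 1: (51, 5)  from 5·(10,1) + (1,0)
(x₁, y₁) = (51, 5);  51² − 104·5² = 1 ✓

51 5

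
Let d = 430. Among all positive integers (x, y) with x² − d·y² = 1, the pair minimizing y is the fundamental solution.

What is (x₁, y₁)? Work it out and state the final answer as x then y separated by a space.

√430 = [20; 1,2,1,3,1,…,2,1,40, …], period ℓ=14 (even) → k=13
a_0=20:  p_0=20·1+0=20,  q_0=20·0+1=1
a_1=1:  p_1=1·20+1=21,  q_1=1·1+0=1
a_2=2:  p_2=2·21+20=62,  q_2=2·1+1=3
a_3=1:  p_3=1·62+21=83,  q_3=1·3+1=4
a_4=3:  p_4=3·83+62=311,  q_4=3·4+3=15
…
a_6=6:  p_6=6·394+311=2675,  q_6=6·19+15=129
a_7=8:  p_7=8·2675+394=21794,  q_7=8·129+19=1051
…
a_11=1:  p_11=1·599138+155233=754371,  q_11=1·28893+7486=36379
a_12=2:  p_12=2·754371+599138=2107880,  q_12=2·36379+28893=101651
a_13=1:  p_13=1·2107880+754371=2862251,  q_13=1·101651+36379=138030
fundamental: x₁=2862251, y₁=138030  (since 8192480787001 − 430·19052280900 = 1)

2862251 138030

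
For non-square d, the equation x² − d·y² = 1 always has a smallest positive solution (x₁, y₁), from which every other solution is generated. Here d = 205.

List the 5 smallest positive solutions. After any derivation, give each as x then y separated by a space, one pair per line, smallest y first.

39689 2772
3150433441 220035816
250075105640009 17466002999676
19850461732342200961 1386416385888245712
1575689951139784122242249 110050959861571165127460

√205 → a₀=14, period (3,6,1,4,1,6,3,28); ℓ=8 even so k=7
step 0: (14, 1)  from 14·(1,0) + (0,1)
step 1: (43, 3)  from 3·(14,1) + (1,0)
step 2: (272, 19)  from 6·(43,3) + (14,1)
…
step 6: (12614, 881)  from 6·(1847,129) + (1532,107)
step 7: (39689, 2772)  from 3·(12614,881) + (1847,129)
fundamental: x₁=39689, y₁=2772  (since 1575216721 − 205·7683984 = 1)
n=2: (39689,2772)∘(39689,2772) = (39689·39689+205·2772·2772, 39689·2772+2772·39689) = (3150433441,220035816)
n=3: (3150433441,220035816)∘(39689,2772) = (39689·3150433441+205·2772·220035816, 39689·220035816+2772·3150433441) = (250075105640009,17466002999676)
n=4: (250075105640009,17466002999676)∘(39689,2772) = (39689·250075105640009+205·2772·17466002999676, 39689·17466002999676+2772·250075105640009) = (19850461732342200961,1386416385888245712)
n=5: (19850461732342200961,1386416385888245712)∘(39689,2772) = (39689·19850461732342200961+205·2772·1386416385888245712, 39689·1386416385888245712+2772·19850461732342200961) = (1575689951139784122242249,110050959861571165127460)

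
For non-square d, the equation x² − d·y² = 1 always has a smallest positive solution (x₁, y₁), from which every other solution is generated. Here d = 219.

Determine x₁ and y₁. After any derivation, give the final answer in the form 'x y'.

74 5

[14; 1,3,1,28] for √219; ℓ=4 ⇒ convergent index 3
a_0=14:  p_0=14·1+0=14,  q_0=14·0+1=1
…
a_2=3:  p_2=3·15+14=59,  q_2=3·1+1=4
a_3=1:  p_3=1·59+15=74,  q_3=1·4+1=5
(x₁, y₁) = (74, 5);  74² − 219·5² = 1 ✓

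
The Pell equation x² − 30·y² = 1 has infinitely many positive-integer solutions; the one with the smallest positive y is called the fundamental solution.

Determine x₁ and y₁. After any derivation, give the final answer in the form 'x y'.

11 2

√30 = [5; 2,10, …], period ℓ=2 (even) → k=1
i=0: a=5 ⇒ p=5, q=1
i=1: a=2 ⇒ p=11, q=2
fundamental: x₁=11, y₁=2  (since 121 − 30·4 = 1)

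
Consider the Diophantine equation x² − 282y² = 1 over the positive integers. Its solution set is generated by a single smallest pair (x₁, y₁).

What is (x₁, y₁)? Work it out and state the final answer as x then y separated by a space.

2351 140

[16; 1,3,1,4,1,3,1,32] for √282; ℓ=8 ⇒ convergent index 7
step 0: (16, 1)  from 16·(1,0) + (0,1)
…
step 6: (1864, 111)  from 3·(487,29) + (403,24)
step 7: (2351, 140)  from 1·(1864,111) + (487,29)
fundamental: x₁=2351, y₁=140  (since 5527201 − 282·19600 = 1)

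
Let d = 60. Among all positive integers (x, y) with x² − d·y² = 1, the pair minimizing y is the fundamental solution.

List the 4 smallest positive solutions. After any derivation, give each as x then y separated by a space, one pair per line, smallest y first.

31 4
1921 248
119071 15372
7380481 952816

√60 = [7; 1,2,1,14, …], period ℓ=4 (even) → k=3
k=0  a_k=7  p_k/q_k = 7/1
k=1  a_k=1  p_k/q_k = 8/1
k=2  a_k=2  p_k/q_k = 23/3
k=3  a_k=1  p_k/q_k = 31/4
fundamental: x₁=31, y₁=4  (since 961 − 60·16 = 1)
n=2: (31,4)∘(31,4) = (31·31+60·4·4, 31·4+4·31) = (1921,248)
n=3: (1921,248)∘(31,4) = (31·1921+60·4·248, 31·248+4·1921) = (119071,15372)
n=4: (119071,15372)∘(31,4) = (31·119071+60·4·15372, 31·15372+4·119071) = (7380481,952816)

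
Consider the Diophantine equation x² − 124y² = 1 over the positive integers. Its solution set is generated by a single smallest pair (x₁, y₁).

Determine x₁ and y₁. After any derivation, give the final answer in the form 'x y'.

√124 → a₀=11, period (7,2,1,1,1,…,2,7,22); ℓ=16 even so k=15
k=0  a_k=11  p_k/q_k = 11/1
…
k=2  a_k=2  p_k/q_k = 167/15
…
k=5  a_k=1  p_k/q_k = 657/59
k=6  a_k=3  p_k/q_k = 2383/214
k=7  a_k=1  p_k/q_k = 3040/273
…
k=9  a_k=1  p_k/q_k = 17583/1579
k=10  a_k=3  p_k/q_k = 67292/6043
k=11  a_k=1  p_k/q_k = 84875/7622
k=12  a_k=1  p_k/q_k = 152167/13665
…
k=14  a_k=2  p_k/q_k = 626251/56239
k=15  a_k=7  p_k/q_k = 4620799/414960
(x₁, y₁) = (4620799, 414960);  4620799² − 124·414960² = 1 ✓

4620799 414960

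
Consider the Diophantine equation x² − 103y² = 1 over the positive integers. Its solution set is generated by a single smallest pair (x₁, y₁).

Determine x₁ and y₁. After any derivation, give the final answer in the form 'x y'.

227528 22419

√103 = [10; 6,1,2,1,1,9,1,1,2,1,6,20, …], period ℓ=12 (even) → k=11
i=0: a=10 ⇒ p=10, q=1
i=1: a=6 ⇒ p=61, q=6
i=2: a=1 ⇒ p=71, q=7
…
i=4: a=1 ⇒ p=274, q=27
i=5: a=1 ⇒ p=477, q=47
i=6: a=9 ⇒ p=4567, q=450
i=7: a=1 ⇒ p=5044, q=497
i=8: a=1 ⇒ p=9611, q=947
i=9: a=2 ⇒ p=24266, q=2391
i=10: a=1 ⇒ p=33877, q=3338
i=11: a=6 ⇒ p=227528, q=22419
(x₁, y₁) = (227528, 22419);  227528² − 103·22419² = 1 ✓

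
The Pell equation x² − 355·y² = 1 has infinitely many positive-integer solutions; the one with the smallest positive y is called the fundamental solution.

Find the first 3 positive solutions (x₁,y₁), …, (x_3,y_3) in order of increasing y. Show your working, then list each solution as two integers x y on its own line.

954809 50676
1823320452961 96771801768
3481845556741524089 184797174548553948

[18; 1,5,3,3,1,6,1,3,3,5,1,36] for √355; ℓ=12 ⇒ convergent index 11
step 0: (18, 1)  from 18·(1,0) + (0,1)
step 1: (19, 1)  from 1·(18,1) + (1,0)
…
step 3: (358, 19)  from 3·(113,6) + (19,1)
step 4: (1187, 63)  from 3·(358,19) + (113,6)
…
step 6: (10457, 555)  from 6·(1545,82) + (1187,63)
…
step 9: (151391, 8035)  from 3·(46463,2466) + (12002,637)
step 10: (803418, 42641)  from 5·(151391,8035) + (46463,2466)
step 11: (954809, 50676)  from 1·(803418,42641) + (151391,8035)
→ (954809, 50676).  Check: 954809²=911660226481, 355·50676²=911660226480, difference 1.
n=2: (954809,50676)∘(954809,50676) = (954809·954809+355·50676·50676, 954809·50676+50676·954809) = (1823320452961,96771801768)
n=3: (1823320452961,96771801768)∘(954809,50676) = (954809·1823320452961+355·50676·96771801768, 954809·96771801768+50676·1823320452961) = (3481845556741524089,184797174548553948)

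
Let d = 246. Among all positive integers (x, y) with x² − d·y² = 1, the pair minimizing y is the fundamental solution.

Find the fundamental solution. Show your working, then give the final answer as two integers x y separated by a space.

88805 5662

√246 = [15; 1,2,5,1,14,1,5,2,1,30, …], period ℓ=10 (even) → k=9
a_0=15:  p_0=15·1+0=15,  q_0=15·0+1=1
…
a_2=2:  p_2=2·16+15=47,  q_2=2·1+1=3
…
a_4=1:  p_4=1·251+47=298,  q_4=1·16+3=19
a_5=14:  p_5=14·298+251=4423,  q_5=14·19+16=282
…
a_8=2:  p_8=2·28028+4721=60777,  q_8=2·1787+301=3875
a_9=1:  p_9=1·60777+28028=88805,  q_9=1·3875+1787=5662
fundamental: x₁=88805, y₁=5662  (since 7886328025 − 246·32058244 = 1)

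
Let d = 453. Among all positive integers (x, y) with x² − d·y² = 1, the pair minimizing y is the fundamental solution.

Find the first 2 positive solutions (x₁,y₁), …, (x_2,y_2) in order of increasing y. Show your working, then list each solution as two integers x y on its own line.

1653751 77700
5469784740001 256992905400

d=453: √d = [21; 3,1,1,10,14,10,1,1,3,42] (ℓ=10, even), read p_9/q_9
step 0: (21, 1)  from 21·(1,0) + (0,1)
…
step 4: (1575, 74)  from 10·(149,7) + (85,4)
…
step 6: (223565, 10504)  from 10·(22199,1043) + (1575,74)
step 7: (245764, 11547)  from 1·(223565,10504) + (22199,1043)
step 8: (469329, 22051)  from 1·(245764,11547) + (223565,10504)
step 9: (1653751, 77700)  from 3·(469329,22051) + (245764,11547)
fundamental: x₁=1653751, y₁=77700  (since 2734892370001 − 453·6037290000 = 1)
k=2:  x_2 = 1653751·1653751+453·77700·77700 = 5469784740001,  y_2 = 1653751·77700+77700·1653751 = 256992905400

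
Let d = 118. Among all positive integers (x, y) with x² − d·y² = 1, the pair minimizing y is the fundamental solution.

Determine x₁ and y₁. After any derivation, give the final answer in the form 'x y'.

d=118: √d = [10; 1,6,3,2,10,2,3,6,1,20] (ℓ=10, even), read p_9/q_9
a_0=10:  p_0=10·1+0=10,  q_0=10·0+1=1
…
a_2=6:  p_2=6·11+10=76,  q_2=6·1+1=7
a_3=3:  p_3=3·76+11=239,  q_3=3·7+1=22
a_4=2:  p_4=2·239+76=554,  q_4=2·22+7=51
a_5=10:  p_5=10·554+239=5779,  q_5=10·51+22=532
…
a_7=3:  p_7=3·12112+5779=42115,  q_7=3·1115+532=3877
a_8=6:  p_8=6·42115+12112=264802,  q_8=6·3877+1115=24377
a_9=1:  p_9=1·264802+42115=306917,  q_9=1·24377+3877=28254
(x₁, y₁) = (306917, 28254);  306917² − 118·28254² = 1 ✓

306917 28254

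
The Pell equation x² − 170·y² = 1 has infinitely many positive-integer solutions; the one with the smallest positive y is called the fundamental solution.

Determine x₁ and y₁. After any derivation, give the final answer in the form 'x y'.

339 26

√170 = [13; 26, …], period ℓ=1 (odd) → k=1
k=0  a_k=13  p_k/q_k = 13/1
k=1  a_k=26  p_k/q_k = 339/26
(x₁, y₁) = (339, 26);  339² − 170·26² = 1 ✓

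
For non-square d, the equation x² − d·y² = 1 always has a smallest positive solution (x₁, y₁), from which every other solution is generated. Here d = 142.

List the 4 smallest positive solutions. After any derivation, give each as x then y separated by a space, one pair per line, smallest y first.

√142 = [11; 1,10,1,22, …], period ℓ=4 (even) → k=3
step 0: (11, 1)  from 11·(1,0) + (0,1)
step 1: (12, 1)  from 1·(11,1) + (1,0)
step 2: (131, 11)  from 10·(12,1) + (11,1)
step 3: (143, 12)  from 1·(131,11) + (12,1)
→ (143, 12).  Check: 143²=20449, 142·12²=20448, difference 1.
k=2:  x_2 = 143·143+142·12·12 = 40897,  y_2 = 143·12+12·143 = 3432
k=3:  x_3 = 143·40897+142·12·3432 = 11696399,  y_3 = 143·3432+12·40897 = 981540
k=4:  x_4 = 143·11696399+142·12·981540 = 3345129217,  y_4 = 143·981540+12·11696399 = 280717008

143 12
40897 3432
11696399 981540
3345129217 280717008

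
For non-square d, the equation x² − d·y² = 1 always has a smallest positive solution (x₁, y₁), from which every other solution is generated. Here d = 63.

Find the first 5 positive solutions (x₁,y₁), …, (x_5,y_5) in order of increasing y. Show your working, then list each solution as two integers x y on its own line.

8 1
127 16
2024 255
32257 4064
514088 64769

√63 → a₀=7, period (1,14); ℓ=2 even so k=1
i=0: a=7 ⇒ p=7, q=1
i=1: a=1 ⇒ p=8, q=1
(x₁, y₁) = (8, 1);  8² − 63·1² = 1 ✓
(x_2, y_2) = (8·8 + 63·1·1, 8·1 + 1·8) = (127, 16)
(x_3, y_3) = (8·127 + 63·1·16, 8·16 + 1·127) = (2024, 255)
(x_4, y_4) = (8·2024 + 63·1·255, 8·255 + 1·2024) = (32257, 4064)
(x_5, y_5) = (8·32257 + 63·1·4064, 8·4064 + 1·32257) = (514088, 64769)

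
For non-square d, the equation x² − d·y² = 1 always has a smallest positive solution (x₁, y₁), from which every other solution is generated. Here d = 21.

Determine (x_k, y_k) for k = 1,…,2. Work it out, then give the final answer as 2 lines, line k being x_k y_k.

√21 = [4; 1,1,2,1,1,8, …], period ℓ=6 (even) → k=5
a_0=4:  p_0=4·1+0=4,  q_0=4·0+1=1
a_1=1:  p_1=1·4+1=5,  q_1=1·1+0=1
a_2=1:  p_2=1·5+4=9,  q_2=1·1+1=2
a_3=2:  p_3=2·9+5=23,  q_3=2·2+1=5
a_4=1:  p_4=1·23+9=32,  q_4=1·5+2=7
a_5=1:  p_5=1·32+23=55,  q_5=1·7+5=12
→ (55, 12).  Check: 55²=3025, 21·12²=3024, difference 1.
k=2:  x_2 = 55·55+21·12·12 = 6049,  y_2 = 55·12+12·55 = 1320

55 12
6049 1320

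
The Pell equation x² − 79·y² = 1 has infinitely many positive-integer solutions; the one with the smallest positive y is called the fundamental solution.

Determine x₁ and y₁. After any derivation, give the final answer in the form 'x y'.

d=79: √d = [8; 1,7,1,16] (ℓ=4, even), read p_3/q_3
i=0: a=8 ⇒ p=8, q=1
i=1: a=1 ⇒ p=9, q=1
i=2: a=7 ⇒ p=71, q=8
i=3: a=1 ⇒ p=80, q=9
fundamental: x₁=80, y₁=9  (since 6400 − 79·81 = 1)

80 9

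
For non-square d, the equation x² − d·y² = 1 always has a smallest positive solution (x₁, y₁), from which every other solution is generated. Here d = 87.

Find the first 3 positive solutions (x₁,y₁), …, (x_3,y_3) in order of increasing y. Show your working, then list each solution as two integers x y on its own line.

√87 → a₀=9, period (3,18); ℓ=2 even so k=1
a_0=9:  p_0=9·1+0=9,  q_0=9·0+1=1
a_1=3:  p_1=3·9+1=28,  q_1=3·1+0=3
fundamental: x₁=28, y₁=3  (since 784 − 87·9 = 1)
(x_2, y_2) = (28·28 + 87·3·3, 28·3 + 3·28) = (1567, 168)
(x_3, y_3) = (28·1567 + 87·3·168, 28·168 + 3·1567) = (87724, 9405)

28 3
1567 168
87724 9405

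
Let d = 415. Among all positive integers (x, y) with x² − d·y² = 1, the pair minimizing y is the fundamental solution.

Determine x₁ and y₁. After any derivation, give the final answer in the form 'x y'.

18412804 903849

[20; 2,1,2,4,6,…,1,2,40] for √415; ℓ=16 ⇒ convergent index 15
i=0: a=20 ⇒ p=20, q=1
…
i=2: a=1 ⇒ p=61, q=3
…
i=14: a=1 ⇒ p=6841255, q=335824
i=15: a=2 ⇒ p=18412804, q=903849
→ (18412804, 903849).  Check: 18412804²=339031351142416, 415·903849²=339031351142415, difference 1.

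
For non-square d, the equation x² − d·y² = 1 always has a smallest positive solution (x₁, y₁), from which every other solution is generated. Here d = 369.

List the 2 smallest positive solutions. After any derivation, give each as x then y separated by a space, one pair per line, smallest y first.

8396801 437120
141012534067201 7340819306240

d=369: √d = [19; 4,1,3,2,7,4,7,2,3,1,4,38] (ℓ=12, even), read p_11/q_11
step 0: (19, 1)  from 19·(1,0) + (0,1)
step 1: (77, 4)  from 4·(19,1) + (1,0)
step 2: (96, 5)  from 1·(77,4) + (19,1)
…
step 7: (184045, 9581)  from 7·(25414,1323) + (6147,320)
…
step 10: (1758061, 91521)  from 1·(1364557,71036) + (393504,20485)
step 11: (8396801, 437120)  from 4·(1758061,91521) + (1364557,71036)
fundamental: x₁=8396801, y₁=437120  (since 70506267033601 − 369·191073894400 = 1)
n=2: (8396801,437120)∘(8396801,437120) = (8396801·8396801+369·437120·437120, 8396801·437120+437120·8396801) = (141012534067201,7340819306240)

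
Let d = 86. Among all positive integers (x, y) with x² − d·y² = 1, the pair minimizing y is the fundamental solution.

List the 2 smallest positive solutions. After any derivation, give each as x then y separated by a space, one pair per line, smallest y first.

√86 → a₀=9, period (3,1,1,1,8,1,1,1,3,18); ℓ=10 even so k=9
k=0  a_k=9  p_k/q_k = 9/1
…
k=2  a_k=1  p_k/q_k = 37/4
k=3  a_k=1  p_k/q_k = 65/7
k=4  a_k=1  p_k/q_k = 102/11
…
k=6  a_k=1  p_k/q_k = 983/106
k=7  a_k=1  p_k/q_k = 1864/201
k=8  a_k=1  p_k/q_k = 2847/307
k=9  a_k=3  p_k/q_k = 10405/1122
(x₁, y₁) = (10405, 1122);  10405² − 86·1122² = 1 ✓
(x_2, y_2) = (10405·10405 + 86·1122·1122, 10405·1122 + 1122·10405) = (216528049, 23348820)

10405 1122
216528049 23348820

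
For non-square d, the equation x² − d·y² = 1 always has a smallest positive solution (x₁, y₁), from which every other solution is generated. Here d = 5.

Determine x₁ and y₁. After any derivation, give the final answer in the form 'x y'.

√5 → a₀=2, period (4); ℓ=1 odd so k=1
k=0  a_k=2  p_k/q_k = 2/1
k=1  a_k=4  p_k/q_k = 9/4
(x₁, y₁) = (9, 4);  9² − 5·4² = 1 ✓

9 4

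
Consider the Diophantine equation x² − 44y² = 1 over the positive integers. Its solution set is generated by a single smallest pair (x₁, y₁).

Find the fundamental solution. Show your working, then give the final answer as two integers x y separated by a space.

199 30

√44 = [6; 1,1,1,2,1,1,1,12, …], period ℓ=8 (even) → k=7
step 0: (6, 1)  from 6·(1,0) + (0,1)
…
step 2: (13, 2)  from 1·(7,1) + (6,1)
…
step 4: (53, 8)  from 2·(20,3) + (13,2)
…
step 6: (126, 19)  from 1·(73,11) + (53,8)
step 7: (199, 30)  from 1·(126,19) + (73,11)
fundamental: x₁=199, y₁=30  (since 39601 − 44·900 = 1)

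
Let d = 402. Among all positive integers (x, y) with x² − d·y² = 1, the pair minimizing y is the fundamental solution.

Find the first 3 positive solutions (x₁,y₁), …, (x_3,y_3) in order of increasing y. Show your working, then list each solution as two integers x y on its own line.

d=402: √d = [20; 20,40] (ℓ=2, even), read p_1/q_1
i=0: a=20 ⇒ p=20, q=1
i=1: a=20 ⇒ p=401, q=20
(x₁, y₁) = (401, 20);  401² − 402·20² = 1 ✓
(x_2, y_2) = (401·401 + 402·20·20, 401·20 + 20·401) = (321601, 16040)
(x_3, y_3) = (401·321601 + 402·20·16040, 401·16040 + 20·321601) = (257923601, 12864060)

401 20
321601 16040
257923601 12864060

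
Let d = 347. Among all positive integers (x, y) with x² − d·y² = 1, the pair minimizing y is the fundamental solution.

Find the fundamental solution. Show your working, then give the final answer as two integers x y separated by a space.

641602 34443

√347 = [18; 1,1,1,2,4,…,1,1,36, …], period ℓ=14 (even) → k=13
a_0=18:  p_0=18·1+0=18,  q_0=18·0+1=1
a_1=1:  p_1=1·18+1=19,  q_1=1·1+0=1
a_2=1:  p_2=1·19+18=37,  q_2=1·1+1=2
a_3=1:  p_3=1·37+19=56,  q_3=1·2+1=3
a_4=2:  p_4=2·56+37=149,  q_4=2·3+2=8
…
a_6=1:  p_6=1·652+149=801,  q_6=1·35+8=43
a_7=17:  p_7=17·801+652=14269,  q_7=17·43+35=766
a_8=1:  p_8=1·14269+801=15070,  q_8=1·766+43=809
a_9=4:  p_9=4·15070+14269=74549,  q_9=4·809+766=4002
a_10=2:  p_10=2·74549+15070=164168,  q_10=2·4002+809=8813
a_11=1:  p_11=1·164168+74549=238717,  q_11=1·8813+4002=12815
a_12=1:  p_12=1·238717+164168=402885,  q_12=1·12815+8813=21628
a_13=1:  p_13=1·402885+238717=641602,  q_13=1·21628+12815=34443
(x₁, y₁) = (641602, 34443);  641602² − 347·34443² = 1 ✓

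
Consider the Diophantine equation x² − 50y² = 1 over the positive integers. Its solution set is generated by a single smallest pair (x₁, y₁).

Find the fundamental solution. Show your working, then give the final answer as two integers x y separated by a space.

√50 → a₀=7, period (14); ℓ=1 odd so k=1
step 0: (7, 1)  from 7·(1,0) + (0,1)
step 1: (99, 14)  from 14·(7,1) + (1,0)
fundamental: x₁=99, y₁=14  (since 9801 − 50·196 = 1)

99 14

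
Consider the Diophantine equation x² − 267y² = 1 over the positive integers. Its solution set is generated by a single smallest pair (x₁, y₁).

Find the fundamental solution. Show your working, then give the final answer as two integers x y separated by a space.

2402 147

[16; 2,1,15,1,2,32] for √267; ℓ=6 ⇒ convergent index 5
a_0=16:  p_0=16·1+0=16,  q_0=16·0+1=1
…
a_4=1:  p_4=1·768+49=817,  q_4=1·47+3=50
a_5=2:  p_5=2·817+768=2402,  q_5=2·50+47=147
(x₁, y₁) = (2402, 147);  2402² − 267·147² = 1 ✓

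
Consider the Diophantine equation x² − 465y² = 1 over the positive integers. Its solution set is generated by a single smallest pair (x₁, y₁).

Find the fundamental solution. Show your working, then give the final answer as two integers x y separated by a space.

√465 = [21; 1,1,3,2,2,2,3,1,1,42, …], period ℓ=10 (even) → k=9
a_0=21:  p_0=21·1+0=21,  q_0=21·0+1=1
…
a_2=1:  p_2=1·22+21=43,  q_2=1·1+1=2
…
a_4=2:  p_4=2·151+43=345,  q_4=2·7+2=16
a_5=2:  p_5=2·345+151=841,  q_5=2·16+7=39
a_6=2:  p_6=2·841+345=2027,  q_6=2·39+16=94
a_7=3:  p_7=3·2027+841=6922,  q_7=3·94+39=321
a_8=1:  p_8=1·6922+2027=8949,  q_8=1·321+94=415
a_9=1:  p_9=1·8949+6922=15871,  q_9=1·415+321=736
fundamental: x₁=15871, y₁=736  (since 251888641 − 465·541696 = 1)

15871 736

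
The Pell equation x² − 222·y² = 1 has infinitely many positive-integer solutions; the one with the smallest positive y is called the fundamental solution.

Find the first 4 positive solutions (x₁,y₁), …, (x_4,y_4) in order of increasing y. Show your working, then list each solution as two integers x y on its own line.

149 10
44401 2980
13231349 888030
3942897601 264629960

[14; 1,8,1,28] for √222; ℓ=4 ⇒ convergent index 3
a_0=14:  p_0=14·1+0=14,  q_0=14·0+1=1
…
a_2=8:  p_2=8·15+14=134,  q_2=8·1+1=9
a_3=1:  p_3=1·134+15=149,  q_3=1·9+1=10
fundamental: x₁=149, y₁=10  (since 22201 − 222·100 = 1)
k=2:  x_2 = 149·149+222·10·10 = 44401,  y_2 = 149·10+10·149 = 2980
k=3:  x_3 = 149·44401+222·10·2980 = 13231349,  y_3 = 149·2980+10·44401 = 888030
k=4:  x_4 = 149·13231349+222·10·888030 = 3942897601,  y_4 = 149·888030+10·13231349 = 264629960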